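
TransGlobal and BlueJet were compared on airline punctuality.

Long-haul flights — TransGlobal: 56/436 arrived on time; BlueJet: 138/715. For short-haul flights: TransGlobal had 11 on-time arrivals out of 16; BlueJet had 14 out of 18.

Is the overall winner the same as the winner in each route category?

Yes

Long-haul: TransGlobal 56/436 = 12.8%, BlueJet 138/715 = 19.3% → BlueJet
Short-haul: TransGlobal 11/16 = 68.8%, BlueJet 14/18 = 77.8% → BlueJet
Overall: TransGlobal 67/452 = 14.8%, BlueJet 152/733 = 20.7% → BlueJet
BlueJet wins overall and in every route group — no reversal.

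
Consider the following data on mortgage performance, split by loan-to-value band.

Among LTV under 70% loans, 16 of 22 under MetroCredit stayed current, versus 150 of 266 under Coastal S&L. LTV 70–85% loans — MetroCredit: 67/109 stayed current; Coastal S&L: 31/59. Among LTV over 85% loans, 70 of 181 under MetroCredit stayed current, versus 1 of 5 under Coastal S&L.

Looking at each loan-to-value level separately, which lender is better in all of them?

LTV under 70%: MetroCredit 16/22 = 72.7%, Coastal S&L 150/266 = 56.4% → MetroCredit
LTV 70–85%: MetroCredit 67/109 = 61.5%, Coastal S&L 31/59 = 52.5% → MetroCredit
LTV over 85%: MetroCredit 70/181 = 38.7%, Coastal S&L 1/5 = 20.0% → MetroCredit
MetroCredit has the higher rate in all 3 groups.

MetroCredit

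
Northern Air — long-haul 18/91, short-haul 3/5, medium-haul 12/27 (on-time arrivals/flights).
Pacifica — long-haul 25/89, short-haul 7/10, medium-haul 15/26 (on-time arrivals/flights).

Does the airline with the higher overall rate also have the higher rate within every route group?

Long-haul: Northern Air 18/91 = 19.8%, Pacifica 25/89 = 28.1% → Pacifica
Short-haul: Northern Air 3/5 = 60.0%, Pacifica 7/10 = 70.0% → Pacifica
Medium-haul: Northern Air 12/27 = 44.4%, Pacifica 15/26 = 57.7% → Pacifica
Overall: Northern Air 33/123 = 26.8%, Pacifica 47/125 = 37.6% → Pacifica
Pacifica wins overall and in every route group — no reversal.

Yes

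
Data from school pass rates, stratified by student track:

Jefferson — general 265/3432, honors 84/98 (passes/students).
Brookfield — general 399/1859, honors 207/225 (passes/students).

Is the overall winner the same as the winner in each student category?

General: Jefferson 265/3432 = 7.7%, Brookfield 399/1859 = 21.5% → Brookfield
Honors: Jefferson 84/98 = 85.7%, Brookfield 207/225 = 92.0% → Brookfield
Overall: Jefferson 349/3530 = 9.9%, Brookfield 606/2084 = 29.1% → Brookfield
Brookfield wins overall and in every student group — no reversal.

Yes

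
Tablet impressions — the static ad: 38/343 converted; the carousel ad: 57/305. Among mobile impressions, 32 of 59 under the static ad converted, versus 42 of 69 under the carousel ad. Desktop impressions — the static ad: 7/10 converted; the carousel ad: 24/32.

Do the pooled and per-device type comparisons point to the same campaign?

Yes

Tablet: the static ad 38/343 = 11.1%, the carousel ad 57/305 = 18.7% → the carousel ad
Mobile: the static ad 32/59 = 54.2%, the carousel ad 42/69 = 60.9% → the carousel ad
Desktop: the static ad 7/10 = 70.0%, the carousel ad 24/32 = 75.0% → the carousel ad
Overall: the static ad 77/412 = 18.7%, the carousel ad 123/406 = 30.3% → the carousel ad
The carousel ad wins overall and in every device group — no reversal.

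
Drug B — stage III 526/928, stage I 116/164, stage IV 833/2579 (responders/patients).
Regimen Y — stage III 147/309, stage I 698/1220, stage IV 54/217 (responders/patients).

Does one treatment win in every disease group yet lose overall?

Yes

Stage III: Drug B 526/928 = 56.7%, Regimen Y 147/309 = 47.6% → Drug B
Stage I: Drug B 116/164 = 70.7%, Regimen Y 698/1220 = 57.2% → Drug B
Stage IV: Drug B 833/2579 = 32.3%, Regimen Y 54/217 = 24.9% → Drug B
Overall: Drug B 1475/3671 = 40.2%, Regimen Y 899/1746 = 51.5% → Regimen Y
Drug B wins each disease group but Regimen Y wins overall — the comparison reverses. Drug B's patients skew toward stage IV, which has a lower base rate.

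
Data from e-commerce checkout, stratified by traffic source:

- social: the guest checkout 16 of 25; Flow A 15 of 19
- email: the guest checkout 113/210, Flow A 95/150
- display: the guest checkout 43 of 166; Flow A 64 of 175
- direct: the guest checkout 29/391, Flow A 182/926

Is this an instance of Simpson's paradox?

No

Social: the guest checkout 16/25 = 64.0%, Flow A 15/19 = 78.9% → Flow A
Email: the guest checkout 113/210 = 53.8%, Flow A 95/150 = 63.3% → Flow A
Display: the guest checkout 43/166 = 25.9%, Flow A 64/175 = 36.6% → Flow A
Direct: the guest checkout 29/391 = 7.4%, Flow A 182/926 = 19.7% → Flow A
Overall: the guest checkout 201/792 = 25.4%, Flow A 356/1270 = 28.0% → Flow A
Flow A wins overall and in every traffic group — no reversal.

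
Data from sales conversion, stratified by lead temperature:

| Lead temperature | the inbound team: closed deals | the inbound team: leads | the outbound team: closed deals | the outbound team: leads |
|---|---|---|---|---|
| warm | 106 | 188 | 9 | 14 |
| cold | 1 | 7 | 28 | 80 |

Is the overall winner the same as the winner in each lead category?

Warm: the inbound team 106/188 = 56.4%, the outbound team 9/14 = 64.3% → the outbound team
Cold: the inbound team 1/7 = 14.3%, the outbound team 28/80 = 35.0% → the outbound team
Overall: the inbound team 107/195 = 54.9%, the outbound team 37/94 = 39.4% → the inbound team
The outbound team wins each lead group but the inbound team wins overall — the comparison reverses. The outbound team's leads skew toward cold, which has a lower base rate.

No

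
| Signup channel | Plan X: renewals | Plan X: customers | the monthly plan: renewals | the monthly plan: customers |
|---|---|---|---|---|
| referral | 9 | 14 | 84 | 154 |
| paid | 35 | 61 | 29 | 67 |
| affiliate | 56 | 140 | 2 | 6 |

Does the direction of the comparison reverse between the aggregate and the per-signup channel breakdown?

Referral: Plan X 9/14 = 64.3%, the monthly plan 84/154 = 54.5% → Plan X
Paid: Plan X 35/61 = 57.4%, the monthly plan 29/67 = 43.3% → Plan X
Affiliate: Plan X 56/140 = 40.0%, the monthly plan 2/6 = 33.3% → Plan X
Overall: Plan X 100/215 = 46.5%, the monthly plan 115/227 = 50.7% → the monthly plan
Plan X wins each signup group but the monthly plan wins overall — the comparison reverses. Plan X's customers skew toward affiliate, which has a lower base rate.

Yes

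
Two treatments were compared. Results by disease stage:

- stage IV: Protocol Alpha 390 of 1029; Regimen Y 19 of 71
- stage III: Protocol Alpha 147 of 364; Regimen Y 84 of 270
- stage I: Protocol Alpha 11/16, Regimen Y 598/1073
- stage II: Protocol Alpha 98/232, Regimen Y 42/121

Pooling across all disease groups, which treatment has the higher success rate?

Regimen Y

Stage IV: Protocol Alpha 390/1029 = 37.9%, Regimen Y 19/71 = 26.8% → Protocol Alpha
Stage III: Protocol Alpha 147/364 = 40.4%, Regimen Y 84/270 = 31.1% → Protocol Alpha
Stage I: Protocol Alpha 11/16 = 68.8%, Regimen Y 598/1073 = 55.7% → Protocol Alpha
Stage II: Protocol Alpha 98/232 = 42.2%, Regimen Y 42/121 = 34.7% → Protocol Alpha
Overall: Protocol Alpha 646/1641 = 39.4%, Regimen Y 743/1535 = 48.4% → Regimen Y
(Protocol Alpha wins every disease group but Regimen Y wins overall — Protocol Alpha's patients skew toward the low-rate stage IV group.)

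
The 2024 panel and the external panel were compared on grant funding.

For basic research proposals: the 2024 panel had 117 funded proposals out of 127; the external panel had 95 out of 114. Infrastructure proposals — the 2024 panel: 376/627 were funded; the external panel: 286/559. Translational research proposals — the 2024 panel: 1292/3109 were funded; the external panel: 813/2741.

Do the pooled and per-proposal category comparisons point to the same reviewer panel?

Basic research: the 2024 panel 117/127 = 92.1%, the external panel 95/114 = 83.3% → the 2024 panel
Infrastructure: the 2024 panel 376/627 = 60.0%, the external panel 286/559 = 51.2% → the 2024 panel
Translational research: the 2024 panel 1292/3109 = 41.6%, the external panel 813/2741 = 29.7% → the 2024 panel
Overall: the 2024 panel 1785/3863 = 46.2%, the external panel 1194/3414 = 35.0% → the 2024 panel
The 2024 panel wins overall and in every proposal group — no reversal.

Yes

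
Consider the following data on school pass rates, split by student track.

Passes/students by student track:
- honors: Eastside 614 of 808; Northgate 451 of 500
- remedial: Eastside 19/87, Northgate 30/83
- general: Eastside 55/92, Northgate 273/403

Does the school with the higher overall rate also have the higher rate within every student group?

Honors: Eastside 614/808 = 76.0%, Northgate 451/500 = 90.2% → Northgate
Remedial: Eastside 19/87 = 21.8%, Northgate 30/83 = 36.1% → Northgate
General: Eastside 55/92 = 59.8%, Northgate 273/403 = 67.7% → Northgate
Overall: Eastside 688/987 = 69.7%, Northgate 754/986 = 76.5% → Northgate
Northgate wins overall and in every student group — no reversal.

Yes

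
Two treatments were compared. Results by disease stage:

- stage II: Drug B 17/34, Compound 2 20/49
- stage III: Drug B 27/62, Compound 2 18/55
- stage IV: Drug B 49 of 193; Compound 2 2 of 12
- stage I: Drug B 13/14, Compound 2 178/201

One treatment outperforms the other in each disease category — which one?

Drug B

Stage II: Drug B 17/34 = 50.0%, Compound 2 20/49 = 40.8% → Drug B
Stage III: Drug B 27/62 = 43.5%, Compound 2 18/55 = 32.7% → Drug B
Stage IV: Drug B 49/193 = 25.4%, Compound 2 2/12 = 16.7% → Drug B
Stage I: Drug B 13/14 = 92.9%, Compound 2 178/201 = 88.6% → Drug B
Drug B has the higher rate in all 4 groups.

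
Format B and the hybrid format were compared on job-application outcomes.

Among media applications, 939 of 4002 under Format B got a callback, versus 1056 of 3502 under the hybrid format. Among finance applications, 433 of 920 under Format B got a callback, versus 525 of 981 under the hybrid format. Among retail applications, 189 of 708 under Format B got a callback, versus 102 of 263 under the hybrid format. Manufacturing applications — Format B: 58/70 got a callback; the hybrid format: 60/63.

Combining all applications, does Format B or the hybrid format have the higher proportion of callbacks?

the hybrid format

Media: Format B 939/4002 = 23.5%, the hybrid format 1056/3502 = 30.2% → the hybrid format
Finance: Format B 433/920 = 47.1%, the hybrid format 525/981 = 53.5% → the hybrid format
Retail: Format B 189/708 = 26.7%, the hybrid format 102/263 = 38.8% → the hybrid format
Manufacturing: Format B 58/70 = 82.9%, the hybrid format 60/63 = 95.2% → the hybrid format
Overall: Format B 1619/5700 = 28.4%, the hybrid format 1743/4809 = 36.2% → the hybrid format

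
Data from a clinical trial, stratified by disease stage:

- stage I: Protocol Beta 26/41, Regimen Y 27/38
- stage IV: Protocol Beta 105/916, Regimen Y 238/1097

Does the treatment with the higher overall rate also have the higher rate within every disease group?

Yes

Stage I: Protocol Beta 26/41 = 63.4%, Regimen Y 27/38 = 71.1% → Regimen Y
Stage IV: Protocol Beta 105/916 = 11.5%, Regimen Y 238/1097 = 21.7% → Regimen Y
Overall: Protocol Beta 131/957 = 13.7%, Regimen Y 265/1135 = 23.3% → Regimen Y
Regimen Y wins overall and in every disease group — no reversal.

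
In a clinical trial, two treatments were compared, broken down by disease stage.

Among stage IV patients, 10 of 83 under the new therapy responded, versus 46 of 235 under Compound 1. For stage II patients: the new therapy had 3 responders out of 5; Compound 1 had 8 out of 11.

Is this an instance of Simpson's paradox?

No

Stage IV: the new therapy 10/83 = 12.0%, Compound 1 46/235 = 19.6% → Compound 1
Stage II: the new therapy 3/5 = 60.0%, Compound 1 8/11 = 72.7% → Compound 1
Overall: the new therapy 13/88 = 14.8%, Compound 1 54/246 = 22.0% → Compound 1
Compound 1 wins overall and in every disease group — no reversal.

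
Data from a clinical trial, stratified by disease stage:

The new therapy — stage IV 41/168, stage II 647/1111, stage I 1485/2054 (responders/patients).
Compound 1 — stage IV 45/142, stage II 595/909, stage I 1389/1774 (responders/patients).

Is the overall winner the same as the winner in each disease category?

Yes

Stage IV: the new therapy 41/168 = 24.4%, Compound 1 45/142 = 31.7% → Compound 1
Stage II: the new therapy 647/1111 = 58.2%, Compound 1 595/909 = 65.5% → Compound 1
Stage I: the new therapy 1485/2054 = 72.3%, Compound 1 1389/1774 = 78.3% → Compound 1
Overall: the new therapy 2173/3333 = 65.2%, Compound 1 2029/2825 = 71.8% → Compound 1
Compound 1 wins overall and in every disease group — no reversal.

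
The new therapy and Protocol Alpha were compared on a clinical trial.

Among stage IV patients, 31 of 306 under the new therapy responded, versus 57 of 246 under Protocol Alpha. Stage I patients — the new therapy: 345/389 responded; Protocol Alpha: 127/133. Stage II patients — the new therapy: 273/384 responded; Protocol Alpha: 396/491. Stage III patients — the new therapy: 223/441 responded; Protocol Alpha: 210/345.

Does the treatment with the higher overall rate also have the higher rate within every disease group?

Stage IV: the new therapy 31/306 = 10.1%, Protocol Alpha 57/246 = 23.2% → Protocol Alpha
Stage I: the new therapy 345/389 = 88.7%, Protocol Alpha 127/133 = 95.5% → Protocol Alpha
Stage II: the new therapy 273/384 = 71.1%, Protocol Alpha 396/491 = 80.7% → Protocol Alpha
Stage III: the new therapy 223/441 = 50.6%, Protocol Alpha 210/345 = 60.9% → Protocol Alpha
Overall: the new therapy 872/1520 = 57.4%, Protocol Alpha 790/1215 = 65.0% → Protocol Alpha
Protocol Alpha wins overall and in every disease group — no reversal.

Yes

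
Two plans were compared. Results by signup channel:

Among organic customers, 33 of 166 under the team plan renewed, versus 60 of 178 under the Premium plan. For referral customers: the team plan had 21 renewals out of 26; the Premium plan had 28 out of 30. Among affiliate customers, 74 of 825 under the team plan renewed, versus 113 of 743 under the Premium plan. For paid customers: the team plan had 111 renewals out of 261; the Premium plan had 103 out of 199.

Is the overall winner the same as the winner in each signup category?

Organic: the team plan 33/166 = 19.9%, the Premium plan 60/178 = 33.7% → the Premium plan
Referral: the team plan 21/26 = 80.8%, the Premium plan 28/30 = 93.3% → the Premium plan
Affiliate: the team plan 74/825 = 9.0%, the Premium plan 113/743 = 15.2% → the Premium plan
Paid: the team plan 111/261 = 42.5%, the Premium plan 103/199 = 51.8% → the Premium plan
Overall: the team plan 239/1278 = 18.7%, the Premium plan 304/1150 = 26.4% → the Premium plan
The Premium plan wins overall and in every signup group — no reversal.

Yes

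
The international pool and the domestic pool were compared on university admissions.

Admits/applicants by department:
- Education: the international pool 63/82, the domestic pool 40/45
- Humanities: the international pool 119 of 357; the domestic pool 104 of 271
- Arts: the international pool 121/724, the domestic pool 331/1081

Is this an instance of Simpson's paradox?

No

Education: the international pool 63/82 = 76.8%, the domestic pool 40/45 = 88.9% → the domestic pool
Humanities: the international pool 119/357 = 33.3%, the domestic pool 104/271 = 38.4% → the domestic pool
Arts: the international pool 121/724 = 16.7%, the domestic pool 331/1081 = 30.6% → the domestic pool
Overall: the international pool 303/1163 = 26.1%, the domestic pool 475/1397 = 34.0% → the domestic pool
The domestic pool wins overall and in every department group — no reversal.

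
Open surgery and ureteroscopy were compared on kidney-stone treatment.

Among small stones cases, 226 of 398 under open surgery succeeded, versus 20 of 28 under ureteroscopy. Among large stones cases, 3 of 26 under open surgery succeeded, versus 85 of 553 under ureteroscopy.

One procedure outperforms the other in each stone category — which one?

ureteroscopy

Small stones: open surgery 226/398 = 56.8%, ureteroscopy 20/28 = 71.4% → ureteroscopy
Large stones: open surgery 3/26 = 11.5%, ureteroscopy 85/553 = 15.4% → ureteroscopy
Ureteroscopy has the higher rate in both groups.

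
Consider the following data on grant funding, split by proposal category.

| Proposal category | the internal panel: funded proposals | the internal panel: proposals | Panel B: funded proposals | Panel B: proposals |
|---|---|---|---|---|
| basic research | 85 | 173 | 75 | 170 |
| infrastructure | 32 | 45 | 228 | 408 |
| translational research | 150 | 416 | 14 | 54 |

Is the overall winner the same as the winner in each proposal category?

No

Basic research: the internal panel 85/173 = 49.1%, Panel B 75/170 = 44.1% → the internal panel
Infrastructure: the internal panel 32/45 = 71.1%, Panel B 228/408 = 55.9% → the internal panel
Translational research: the internal panel 150/416 = 36.1%, Panel B 14/54 = 25.9% → the internal panel
Overall: the internal panel 267/634 = 42.1%, Panel B 317/632 = 50.2% → Panel B
The internal panel wins each proposal group but Panel B wins overall — the comparison reverses. The internal panel's proposals skew toward translational research, which has a lower base rate.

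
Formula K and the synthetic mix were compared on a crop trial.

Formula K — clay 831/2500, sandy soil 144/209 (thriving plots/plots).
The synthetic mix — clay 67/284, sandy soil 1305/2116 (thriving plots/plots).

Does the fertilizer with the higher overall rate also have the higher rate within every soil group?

No

Clay: Formula K 831/2500 = 33.2%, the synthetic mix 67/284 = 23.6% → Formula K
Sandy soil: Formula K 144/209 = 68.9%, the synthetic mix 1305/2116 = 61.7% → Formula K
Overall: Formula K 975/2709 = 36.0%, the synthetic mix 1372/2400 = 57.2% → the synthetic mix
Formula K wins each soil group but the synthetic mix wins overall — the comparison reverses. Formula K's plots skew toward clay, which has a lower base rate.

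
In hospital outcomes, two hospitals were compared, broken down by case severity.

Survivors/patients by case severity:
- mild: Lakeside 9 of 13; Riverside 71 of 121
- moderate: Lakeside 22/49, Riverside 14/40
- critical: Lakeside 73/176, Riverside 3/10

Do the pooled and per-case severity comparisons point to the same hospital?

No

Mild: Lakeside 9/13 = 69.2%, Riverside 71/121 = 58.7% → Lakeside
Moderate: Lakeside 22/49 = 44.9%, Riverside 14/40 = 35.0% → Lakeside
Critical: Lakeside 73/176 = 41.5%, Riverside 3/10 = 30.0% → Lakeside
Overall: Lakeside 104/238 = 43.7%, Riverside 88/171 = 51.5% → Riverside
Lakeside wins each case group but Riverside wins overall — the comparison reverses. Lakeside's patients skew toward critical, which has a lower base rate.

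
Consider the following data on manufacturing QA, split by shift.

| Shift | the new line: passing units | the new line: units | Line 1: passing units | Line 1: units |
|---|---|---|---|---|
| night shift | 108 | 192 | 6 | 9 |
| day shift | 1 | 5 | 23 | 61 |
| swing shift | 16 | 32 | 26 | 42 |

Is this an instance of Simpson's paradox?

Night shift: the new line 108/192 = 56.2%, Line 1 6/9 = 66.7% → Line 1
Day shift: the new line 1/5 = 20.0%, Line 1 23/61 = 37.7% → Line 1
Swing shift: the new line 16/32 = 50.0%, Line 1 26/42 = 61.9% → Line 1
Overall: the new line 125/229 = 54.6%, Line 1 55/112 = 49.1% → the new line
Line 1 wins each shift group but the new line wins overall — the comparison reverses. Line 1's units skew toward day shift, which has a lower base rate.

Yes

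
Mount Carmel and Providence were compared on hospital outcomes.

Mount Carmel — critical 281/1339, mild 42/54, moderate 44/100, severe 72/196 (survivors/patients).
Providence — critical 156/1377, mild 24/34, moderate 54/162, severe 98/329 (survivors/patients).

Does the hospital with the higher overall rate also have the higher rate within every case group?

Critical: Mount Carmel 281/1339 = 21.0%, Providence 156/1377 = 11.3% → Mount Carmel
Mild: Mount Carmel 42/54 = 77.8%, Providence 24/34 = 70.6% → Mount Carmel
Moderate: Mount Carmel 44/100 = 44.0%, Providence 54/162 = 33.3% → Mount Carmel
Severe: Mount Carmel 72/196 = 36.7%, Providence 98/329 = 29.8% → Mount Carmel
Overall: Mount Carmel 439/1689 = 26.0%, Providence 332/1902 = 17.5% → Mount Carmel
Mount Carmel wins overall and in every case group — no reversal.

Yes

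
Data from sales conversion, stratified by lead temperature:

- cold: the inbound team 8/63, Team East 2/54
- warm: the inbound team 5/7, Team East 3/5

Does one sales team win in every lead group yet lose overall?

No

Cold: the inbound team 8/63 = 12.7%, Team East 2/54 = 3.7% → the inbound team
Warm: the inbound team 5/7 = 71.4%, Team East 3/5 = 60.0% → the inbound team
Overall: the inbound team 13/70 = 18.6%, Team East 5/59 = 8.5% → the inbound team
The inbound team wins overall and in every lead group — no reversal.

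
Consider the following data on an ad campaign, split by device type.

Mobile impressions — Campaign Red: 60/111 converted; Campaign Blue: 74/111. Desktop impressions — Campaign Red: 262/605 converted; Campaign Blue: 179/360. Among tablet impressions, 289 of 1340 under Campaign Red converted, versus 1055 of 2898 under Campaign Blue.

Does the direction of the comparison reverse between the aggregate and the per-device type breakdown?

Mobile: Campaign Red 60/111 = 54.1%, Campaign Blue 74/111 = 66.7% → Campaign Blue
Desktop: Campaign Red 262/605 = 43.3%, Campaign Blue 179/360 = 49.7% → Campaign Blue
Tablet: Campaign Red 289/1340 = 21.6%, Campaign Blue 1055/2898 = 36.4% → Campaign Blue
Overall: Campaign Red 611/2056 = 29.7%, Campaign Blue 1308/3369 = 38.8% → Campaign Blue
Campaign Blue wins overall and in every device group — no reversal.

No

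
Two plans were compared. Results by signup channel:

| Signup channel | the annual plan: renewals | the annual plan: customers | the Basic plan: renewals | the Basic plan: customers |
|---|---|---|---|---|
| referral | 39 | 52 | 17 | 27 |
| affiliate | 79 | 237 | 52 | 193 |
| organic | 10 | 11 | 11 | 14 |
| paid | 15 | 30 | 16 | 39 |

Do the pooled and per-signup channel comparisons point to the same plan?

Referral: the annual plan 39/52 = 75.0%, the Basic plan 17/27 = 63.0% → the annual plan
Affiliate: the annual plan 79/237 = 33.3%, the Basic plan 52/193 = 26.9% → the annual plan
Organic: the annual plan 10/11 = 90.9%, the Basic plan 11/14 = 78.6% → the annual plan
Paid: the annual plan 15/30 = 50.0%, the Basic plan 16/39 = 41.0% → the annual plan
Overall: the annual plan 143/330 = 43.3%, the Basic plan 96/273 = 35.2% → the annual plan
The annual plan wins overall and in every signup group — no reversal.

Yes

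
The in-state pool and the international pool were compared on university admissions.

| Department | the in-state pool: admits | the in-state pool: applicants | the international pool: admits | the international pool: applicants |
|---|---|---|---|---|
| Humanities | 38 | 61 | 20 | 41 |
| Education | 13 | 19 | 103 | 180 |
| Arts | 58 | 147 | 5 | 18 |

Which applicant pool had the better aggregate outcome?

Humanities: the in-state pool 38/61 = 62.3%, the international pool 20/41 = 48.8% → the in-state pool
Education: the in-state pool 13/19 = 68.4%, the international pool 103/180 = 57.2% → the in-state pool
Arts: the in-state pool 58/147 = 39.5%, the international pool 5/18 = 27.8% → the in-state pool
Overall: the in-state pool 109/227 = 48.0%, the international pool 128/239 = 53.6% → the international pool
(The in-state pool wins every department group but the international pool wins overall — the in-state pool's applicants skew toward the low-rate Arts group.)

the international pool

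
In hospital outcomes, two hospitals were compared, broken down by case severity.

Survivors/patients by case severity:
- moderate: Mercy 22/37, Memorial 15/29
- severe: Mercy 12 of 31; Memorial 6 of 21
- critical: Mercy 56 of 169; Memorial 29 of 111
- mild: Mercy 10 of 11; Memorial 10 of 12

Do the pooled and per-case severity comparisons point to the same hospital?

Moderate: Mercy 22/37 = 59.5%, Memorial 15/29 = 51.7% → Mercy
Severe: Mercy 12/31 = 38.7%, Memorial 6/21 = 28.6% → Mercy
Critical: Mercy 56/169 = 33.1%, Memorial 29/111 = 26.1% → Mercy
Mild: Mercy 10/11 = 90.9%, Memorial 10/12 = 83.3% → Mercy
Overall: Mercy 100/248 = 40.3%, Memorial 60/173 = 34.7% → Mercy
Mercy wins overall and in every case group — no reversal.

Yes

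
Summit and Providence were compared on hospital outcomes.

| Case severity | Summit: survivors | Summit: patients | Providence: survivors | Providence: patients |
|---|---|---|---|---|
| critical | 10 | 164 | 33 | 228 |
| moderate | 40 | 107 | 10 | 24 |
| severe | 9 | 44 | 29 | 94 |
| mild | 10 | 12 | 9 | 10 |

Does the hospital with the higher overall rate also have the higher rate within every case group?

Critical: Summit 10/164 = 6.1%, Providence 33/228 = 14.5% → Providence
Moderate: Summit 40/107 = 37.4%, Providence 10/24 = 41.7% → Providence
Severe: Summit 9/44 = 20.5%, Providence 29/94 = 30.9% → Providence
Mild: Summit 10/12 = 83.3%, Providence 9/10 = 90.0% → Providence
Overall: Summit 69/327 = 21.1%, Providence 81/356 = 22.8% → Providence
Providence wins overall and in every case group — no reversal.

Yes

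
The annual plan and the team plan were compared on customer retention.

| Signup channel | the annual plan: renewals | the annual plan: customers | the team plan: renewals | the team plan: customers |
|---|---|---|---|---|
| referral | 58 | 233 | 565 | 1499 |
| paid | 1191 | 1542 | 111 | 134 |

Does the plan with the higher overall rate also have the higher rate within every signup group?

No

Referral: the annual plan 58/233 = 24.9%, the team plan 565/1499 = 37.7% → the team plan
Paid: the annual plan 1191/1542 = 77.2%, the team plan 111/134 = 82.8% → the team plan
Overall: the annual plan 1249/1775 = 70.4%, the team plan 676/1633 = 41.4% → the annual plan
The team plan wins each signup group but the annual plan wins overall — the comparison reverses. The team plan's customers skew toward referral, which has a lower base rate.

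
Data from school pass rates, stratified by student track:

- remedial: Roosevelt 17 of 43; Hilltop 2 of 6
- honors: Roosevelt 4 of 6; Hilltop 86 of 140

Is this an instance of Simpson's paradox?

Yes

Remedial: Roosevelt 17/43 = 39.5%, Hilltop 2/6 = 33.3% → Roosevelt
Honors: Roosevelt 4/6 = 66.7%, Hilltop 86/140 = 61.4% → Roosevelt
Overall: Roosevelt 21/49 = 42.9%, Hilltop 88/146 = 60.3% → Hilltop
Roosevelt wins each student group but Hilltop wins overall — the comparison reverses. Roosevelt's students skew toward remedial, which has a lower base rate.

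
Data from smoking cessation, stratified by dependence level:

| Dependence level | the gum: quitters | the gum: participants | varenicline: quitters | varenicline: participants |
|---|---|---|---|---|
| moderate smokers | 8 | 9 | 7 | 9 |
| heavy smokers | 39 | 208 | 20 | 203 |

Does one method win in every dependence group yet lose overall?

Moderate smokers: the gum 8/9 = 88.9%, varenicline 7/9 = 77.8% → the gum
Heavy smokers: the gum 39/208 = 18.8%, varenicline 20/203 = 9.9% → the gum
Overall: the gum 47/217 = 21.7%, varenicline 27/212 = 12.7% → the gum
The gum wins overall and in every dependence group — no reversal.

No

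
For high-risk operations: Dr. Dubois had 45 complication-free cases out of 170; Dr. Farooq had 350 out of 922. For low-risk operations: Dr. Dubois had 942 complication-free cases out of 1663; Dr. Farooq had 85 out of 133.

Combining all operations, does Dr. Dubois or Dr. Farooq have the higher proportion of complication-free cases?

High-risk: Dr. Dubois 45/170 = 26.5%, Dr. Farooq 350/922 = 38.0% → Dr. Farooq
Low-risk: Dr. Dubois 942/1663 = 56.6%, Dr. Farooq 85/133 = 63.9% → Dr. Farooq
Overall: Dr. Dubois 987/1833 = 53.8%, Dr. Farooq 435/1055 = 41.2% → Dr. Dubois
(Dr. Farooq wins every patient risk group but Dr. Dubois wins overall — Dr. Farooq's operations skew toward the low-rate high-risk group.)

Dr. Dubois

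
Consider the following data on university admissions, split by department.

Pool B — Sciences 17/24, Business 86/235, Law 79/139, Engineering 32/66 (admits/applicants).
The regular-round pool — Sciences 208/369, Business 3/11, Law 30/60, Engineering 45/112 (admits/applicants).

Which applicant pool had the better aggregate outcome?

Sciences: Pool B 17/24 = 70.8%, the regular-round pool 208/369 = 56.4% → Pool B
Business: Pool B 86/235 = 36.6%, the regular-round pool 3/11 = 27.3% → Pool B
Law: Pool B 79/139 = 56.8%, the regular-round pool 30/60 = 50.0% → Pool B
Engineering: Pool B 32/66 = 48.5%, the regular-round pool 45/112 = 40.2% → Pool B
Overall: Pool B 214/464 = 46.1%, the regular-round pool 286/552 = 51.8% → the regular-round pool
(Pool B wins every department group but the regular-round pool wins overall — Pool B's applicants skew toward the low-rate Business group.)

the regular-round pool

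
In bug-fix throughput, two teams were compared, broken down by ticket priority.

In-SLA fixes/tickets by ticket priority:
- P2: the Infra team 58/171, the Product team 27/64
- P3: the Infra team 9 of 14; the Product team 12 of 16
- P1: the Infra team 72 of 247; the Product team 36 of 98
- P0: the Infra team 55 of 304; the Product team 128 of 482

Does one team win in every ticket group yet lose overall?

P2: the Infra team 58/171 = 33.9%, the Product team 27/64 = 42.2% → the Product team
P3: the Infra team 9/14 = 64.3%, the Product team 12/16 = 75.0% → the Product team
P1: the Infra team 72/247 = 29.1%, the Product team 36/98 = 36.7% → the Product team
P0: the Infra team 55/304 = 18.1%, the Product team 128/482 = 26.6% → the Product team
Overall: the Infra team 194/736 = 26.4%, the Product team 203/660 = 30.8% → the Product team
The Product team wins overall and in every ticket group — no reversal.

No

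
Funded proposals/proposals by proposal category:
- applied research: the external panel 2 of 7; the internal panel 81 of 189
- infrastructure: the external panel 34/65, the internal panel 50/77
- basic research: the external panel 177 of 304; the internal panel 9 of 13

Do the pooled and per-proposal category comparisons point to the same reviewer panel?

Applied research: the external panel 2/7 = 28.6%, the internal panel 81/189 = 42.9% → the internal panel
Infrastructure: the external panel 34/65 = 52.3%, the internal panel 50/77 = 64.9% → the internal panel
Basic research: the external panel 177/304 = 58.2%, the internal panel 9/13 = 69.2% → the internal panel
Overall: the external panel 213/376 = 56.6%, the internal panel 140/279 = 50.2% → the external panel
The internal panel wins each proposal group but the external panel wins overall — the comparison reverses. The internal panel's proposals skew toward applied research, which has a lower base rate.

No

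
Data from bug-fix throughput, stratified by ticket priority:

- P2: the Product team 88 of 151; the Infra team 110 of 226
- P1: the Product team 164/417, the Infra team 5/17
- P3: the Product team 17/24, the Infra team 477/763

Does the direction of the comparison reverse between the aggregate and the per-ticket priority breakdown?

Yes

P2: the Product team 88/151 = 58.3%, the Infra team 110/226 = 48.7% → the Product team
P1: the Product team 164/417 = 39.3%, the Infra team 5/17 = 29.4% → the Product team
P3: the Product team 17/24 = 70.8%, the Infra team 477/763 = 62.5% → the Product team
Overall: the Product team 269/592 = 45.4%, the Infra team 592/1006 = 58.8% → the Infra team
The Product team wins each ticket group but the Infra team wins overall — the comparison reverses. The Product team's tickets skew toward P1, which has a lower base rate.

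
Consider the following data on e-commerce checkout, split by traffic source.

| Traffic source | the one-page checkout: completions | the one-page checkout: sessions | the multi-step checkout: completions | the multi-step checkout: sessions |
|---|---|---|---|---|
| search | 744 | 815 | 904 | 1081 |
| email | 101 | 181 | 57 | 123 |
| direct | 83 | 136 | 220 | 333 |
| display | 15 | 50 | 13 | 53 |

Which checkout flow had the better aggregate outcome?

the one-page checkout

Search: the one-page checkout 744/815 = 91.3%, the multi-step checkout 904/1081 = 83.6% → the one-page checkout
Email: the one-page checkout 101/181 = 55.8%, the multi-step checkout 57/123 = 46.3% → the one-page checkout
Direct: the one-page checkout 83/136 = 61.0%, the multi-step checkout 220/333 = 66.1% → the multi-step checkout
Display: the one-page checkout 15/50 = 30.0%, the multi-step checkout 13/53 = 24.5% → the one-page checkout
Overall: the one-page checkout 943/1182 = 79.8%, the multi-step checkout 1194/1590 = 75.1% → the one-page checkout
(Neither sweeps every traffic group, but the one-page checkout has the higher pooled rate.)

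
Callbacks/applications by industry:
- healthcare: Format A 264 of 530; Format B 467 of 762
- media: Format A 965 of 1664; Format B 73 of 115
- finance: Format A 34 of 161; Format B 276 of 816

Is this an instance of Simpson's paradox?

Healthcare: Format A 264/530 = 49.8%, Format B 467/762 = 61.3% → Format B
Media: Format A 965/1664 = 58.0%, Format B 73/115 = 63.5% → Format B
Finance: Format A 34/161 = 21.1%, Format B 276/816 = 33.8% → Format B
Overall: Format A 1263/2355 = 53.6%, Format B 816/1693 = 48.2% → Format A
Format B wins each industry group but Format A wins overall — the comparison reverses. Format B's applications skew toward finance, which has a lower base rate.

Yes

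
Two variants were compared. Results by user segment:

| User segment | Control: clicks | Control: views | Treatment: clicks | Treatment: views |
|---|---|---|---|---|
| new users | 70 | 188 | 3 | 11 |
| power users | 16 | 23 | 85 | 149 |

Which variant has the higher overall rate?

New users: Control 70/188 = 37.2%, Treatment 3/11 = 27.3% → Control
Power users: Control 16/23 = 69.6%, Treatment 85/149 = 57.0% → Control
Overall: Control 86/211 = 40.8%, Treatment 88/160 = 55.0% → Treatment
(Control wins every user group but Treatment wins overall — Control's views skew toward the low-rate new users group.)

Treatment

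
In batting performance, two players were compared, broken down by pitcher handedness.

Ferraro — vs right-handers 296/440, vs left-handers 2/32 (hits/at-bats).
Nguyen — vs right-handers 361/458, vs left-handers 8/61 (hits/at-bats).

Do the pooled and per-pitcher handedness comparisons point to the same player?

Vs right-handers: Ferraro 296/440 = 67.3%, Nguyen 361/458 = 78.8% → Nguyen
Vs left-handers: Ferraro 2/32 = 6.2%, Nguyen 8/61 = 13.1% → Nguyen
Overall: Ferraro 298/472 = 63.1%, Nguyen 369/519 = 71.1% → Nguyen
Nguyen wins overall and in every pitcher group — no reversal.

Yes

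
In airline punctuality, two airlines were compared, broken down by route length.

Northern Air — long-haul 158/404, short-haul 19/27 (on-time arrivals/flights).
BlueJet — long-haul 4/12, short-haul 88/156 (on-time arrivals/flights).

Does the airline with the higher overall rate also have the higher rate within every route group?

No

Long-haul: Northern Air 158/404 = 39.1%, BlueJet 4/12 = 33.3% → Northern Air
Short-haul: Northern Air 19/27 = 70.4%, BlueJet 88/156 = 56.4% → Northern Air
Overall: Northern Air 177/431 = 41.1%, BlueJet 92/168 = 54.8% → BlueJet
Northern Air wins each route group but BlueJet wins overall — the comparison reverses. Northern Air's flights skew toward long-haul, which has a lower base rate.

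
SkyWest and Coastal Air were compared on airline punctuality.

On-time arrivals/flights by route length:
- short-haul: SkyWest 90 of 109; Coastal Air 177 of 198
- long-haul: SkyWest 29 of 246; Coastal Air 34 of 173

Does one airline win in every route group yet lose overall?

Short-haul: SkyWest 90/109 = 82.6%, Coastal Air 177/198 = 89.4% → Coastal Air
Long-haul: SkyWest 29/246 = 11.8%, Coastal Air 34/173 = 19.7% → Coastal Air
Overall: SkyWest 119/355 = 33.5%, Coastal Air 211/371 = 56.9% → Coastal Air
Coastal Air wins overall and in every route group — no reversal.

No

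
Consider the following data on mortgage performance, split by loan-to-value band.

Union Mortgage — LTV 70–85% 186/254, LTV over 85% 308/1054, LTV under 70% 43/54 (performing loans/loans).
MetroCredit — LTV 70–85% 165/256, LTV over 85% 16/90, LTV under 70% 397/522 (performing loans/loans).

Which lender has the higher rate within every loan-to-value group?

Union Mortgage

LTV 70–85%: Union Mortgage 186/254 = 73.2%, MetroCredit 165/256 = 64.5% → Union Mortgage
LTV over 85%: Union Mortgage 308/1054 = 29.2%, MetroCredit 16/90 = 17.8% → Union Mortgage
LTV under 70%: Union Mortgage 43/54 = 79.6%, MetroCredit 397/522 = 76.1% → Union Mortgage
Union Mortgage has the higher rate in all 3 groups.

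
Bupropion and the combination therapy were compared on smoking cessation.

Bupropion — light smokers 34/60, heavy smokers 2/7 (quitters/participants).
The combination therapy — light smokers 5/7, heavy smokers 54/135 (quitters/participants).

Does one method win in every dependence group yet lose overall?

Light smokers: bupropion 34/60 = 56.7%, the combination therapy 5/7 = 71.4% → the combination therapy
Heavy smokers: bupropion 2/7 = 28.6%, the combination therapy 54/135 = 40.0% → the combination therapy
Overall: bupropion 36/67 = 53.7%, the combination therapy 59/142 = 41.5% → bupropion
The combination therapy wins each dependence group but bupropion wins overall — the comparison reverses. The combination therapy's participants skew toward heavy smokers, which has a lower base rate.

Yes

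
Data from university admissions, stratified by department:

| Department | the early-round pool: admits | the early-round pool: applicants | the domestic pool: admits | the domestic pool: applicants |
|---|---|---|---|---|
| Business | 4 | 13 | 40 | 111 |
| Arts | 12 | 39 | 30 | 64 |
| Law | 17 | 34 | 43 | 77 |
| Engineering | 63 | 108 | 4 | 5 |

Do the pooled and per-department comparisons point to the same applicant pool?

Business: the early-round pool 4/13 = 30.8%, the domestic pool 40/111 = 36.0% → the domestic pool
Arts: the early-round pool 12/39 = 30.8%, the domestic pool 30/64 = 46.9% → the domestic pool
Law: the early-round pool 17/34 = 50.0%, the domestic pool 43/77 = 55.8% → the domestic pool
Engineering: the early-round pool 63/108 = 58.3%, the domestic pool 4/5 = 80.0% → the domestic pool
Overall: the early-round pool 96/194 = 49.5%, the domestic pool 117/257 = 45.5% → the early-round pool
The domestic pool wins each department group but the early-round pool wins overall — the comparison reverses. The domestic pool's applicants skew toward Business, which has a lower base rate.

No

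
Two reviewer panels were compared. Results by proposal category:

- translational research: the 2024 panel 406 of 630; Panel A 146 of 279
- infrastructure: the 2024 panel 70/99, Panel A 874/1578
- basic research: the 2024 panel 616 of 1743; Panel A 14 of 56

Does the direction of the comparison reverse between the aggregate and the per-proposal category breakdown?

Yes

Translational research: the 2024 panel 406/630 = 64.4%, Panel A 146/279 = 52.3% → the 2024 panel
Infrastructure: the 2024 panel 70/99 = 70.7%, Panel A 874/1578 = 55.4% → the 2024 panel
Basic research: the 2024 panel 616/1743 = 35.3%, Panel A 14/56 = 25.0% → the 2024 panel
Overall: the 2024 panel 1092/2472 = 44.2%, Panel A 1034/1913 = 54.1% → Panel A
The 2024 panel wins each proposal group but Panel A wins overall — the comparison reverses. The 2024 panel's proposals skew toward basic research, which has a lower base rate.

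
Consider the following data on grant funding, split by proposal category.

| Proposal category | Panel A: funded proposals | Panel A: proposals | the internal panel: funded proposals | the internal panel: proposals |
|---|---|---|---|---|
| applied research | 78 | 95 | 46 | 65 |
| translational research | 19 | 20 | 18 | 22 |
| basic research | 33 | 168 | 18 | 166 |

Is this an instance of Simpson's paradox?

No

Applied research: Panel A 78/95 = 82.1%, the internal panel 46/65 = 70.8% → Panel A
Translational research: Panel A 19/20 = 95.0%, the internal panel 18/22 = 81.8% → Panel A
Basic research: Panel A 33/168 = 19.6%, the internal panel 18/166 = 10.8% → Panel A
Overall: Panel A 130/283 = 45.9%, the internal panel 82/253 = 32.4% → Panel A
Panel A wins overall and in every proposal group — no reversal.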